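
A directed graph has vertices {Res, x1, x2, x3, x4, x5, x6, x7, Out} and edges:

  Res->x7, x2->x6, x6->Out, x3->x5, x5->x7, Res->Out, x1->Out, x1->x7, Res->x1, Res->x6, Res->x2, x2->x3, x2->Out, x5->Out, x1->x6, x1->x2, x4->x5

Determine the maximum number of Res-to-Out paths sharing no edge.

Assign every edge capacity 1; by Menger, the answer equals the max flow.
Path Res→Out (+1); total 1.
Path Res→x1→Out (+1); total 2.
Path Res→x2→Out (+1); total 3.
Path Res→x6→Out (+1); total 4.
No residual Res→Out path; max flow = 4.
Certifying cut of size 4: {Res→Out, Res→x1, Res→x2, Res→x6}.

4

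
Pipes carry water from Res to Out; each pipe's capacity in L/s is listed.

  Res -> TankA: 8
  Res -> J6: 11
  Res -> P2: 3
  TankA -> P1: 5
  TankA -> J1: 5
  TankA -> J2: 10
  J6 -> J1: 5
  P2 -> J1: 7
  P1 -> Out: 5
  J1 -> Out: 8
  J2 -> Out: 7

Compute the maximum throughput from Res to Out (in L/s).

Augment Res→TankA→P1→Out: bottleneck 5, flow now 5.
Augment Res→TankA→J1→Out: bottleneck 3, flow now 8.
Augment Res→J6→J1→Out: bottleneck 5, flow now 13.
Augment Res→P2→J1→TankA→J2→Out: bottleneck 3, flow now 16. (uses reverse residual edge)
No augmenting path remains; maximum flow = 16.
In the residual graph, reachable from Res: {Res, J6}.
Min-cut edges: Res→TankA (8), Res→P2 (3), J6→J1 (5); capacity 8 + 3 + 5 = 16.
This cut is saturated, so no flow can exceed 16.

16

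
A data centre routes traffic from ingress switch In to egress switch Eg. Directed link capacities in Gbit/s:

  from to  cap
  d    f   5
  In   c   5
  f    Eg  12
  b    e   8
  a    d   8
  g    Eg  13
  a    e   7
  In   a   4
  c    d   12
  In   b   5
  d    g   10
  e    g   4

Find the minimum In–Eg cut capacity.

Augment In→a→d→f→Eg: bottleneck 4, flow now 4.
Augment In→b→e→g→Eg: bottleneck 4, flow now 8.
Augment In→c→d→f→Eg: bottleneck 1, flow now 9.
Augment In→c→d→g→Eg: bottleneck 4, flow now 13.
No augmenting path remains; maximum flow = 13.
By max-flow min-cut, the minimum cut capacity equals the max flow.
In the residual graph, reachable from In: {In, b, e}.
Min-cut edges: In→a (4), In→c (5), e→g (4); capacity 4 + 5 + 4 = 13.

13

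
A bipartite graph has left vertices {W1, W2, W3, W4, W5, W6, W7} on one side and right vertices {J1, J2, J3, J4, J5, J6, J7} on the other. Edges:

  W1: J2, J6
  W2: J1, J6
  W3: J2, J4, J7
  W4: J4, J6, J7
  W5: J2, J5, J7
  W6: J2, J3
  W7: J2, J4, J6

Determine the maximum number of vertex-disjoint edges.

7

Unit-capacity flow: source→left, listed edges, right→sink; max matching = max flow.
Augmenting path W1→J2 (+1); matched 1.
Augmenting path W2→J1 (+1); matched 2.
Augmenting path W3→J4 (+1); matched 3.
Augmenting path W4→J6 (+1); matched 4.
Augmenting path W5→J5 (+1); matched 5.
Augmenting path W6→J3 (+1); matched 6.
Augmenting path W7→J4→W3→J7 (+1); matched 7.
No augmenting path remains; maximum matching = 7.
König certificate: {W1, W2, W3, W4, W5, W6, W7} is a vertex cover of size 7 (every listed pair touches it), so no matching can be larger.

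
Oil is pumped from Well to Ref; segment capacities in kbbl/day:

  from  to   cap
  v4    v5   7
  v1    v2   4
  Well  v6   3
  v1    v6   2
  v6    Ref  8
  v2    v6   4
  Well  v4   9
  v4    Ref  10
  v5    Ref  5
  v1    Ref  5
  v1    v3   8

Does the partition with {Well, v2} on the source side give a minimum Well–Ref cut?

Given cut capacity: 9 + 3 + 4 = 16.
Augment Well→v4→Ref: bottleneck 9, flow now 9.
Augment Well→v6→Ref: bottleneck 3, flow now 12.
No augmenting path remains; maximum flow = 12.
In the residual graph, reachable from Well: {Well}.
Min-cut edges: Well→v4 (9), Well→v6 (3); capacity 9 + 3 = 12.
Cut capacity 16 exceeds the max flow 12, so it is not minimum.

No — its capacity is 16, but the minimum cut has capacity 12.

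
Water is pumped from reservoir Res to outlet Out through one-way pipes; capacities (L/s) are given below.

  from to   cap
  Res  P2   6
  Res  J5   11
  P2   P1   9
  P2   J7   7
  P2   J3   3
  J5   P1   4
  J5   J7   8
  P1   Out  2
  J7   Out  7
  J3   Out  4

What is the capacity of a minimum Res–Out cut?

12

Augment Res→P2→P1→Out: bottleneck 2, flow now 2.
Augment Res→P2→J7→Out: bottleneck 4, flow now 6.
Augment Res→J5→J7→Out: bottleneck 3, flow now 9.
Augment Res→J5→P1→P2→J3→Out: bottleneck 2, flow now 11. (uses reverse residual edge)
Augment Res→J5→J7→P2→J3→Out: bottleneck 1, flow now 12. (uses reverse residual edge)
No augmenting path remains; maximum flow = 12.
By max-flow min-cut, the minimum cut capacity equals the max flow.
In the residual graph, reachable from Res: {Res, P2, J5, P1, J7}.
Min-cut edges: P2→J3 (3), P1→Out (2), J7→Out (7); capacity 3 + 2 + 7 = 12.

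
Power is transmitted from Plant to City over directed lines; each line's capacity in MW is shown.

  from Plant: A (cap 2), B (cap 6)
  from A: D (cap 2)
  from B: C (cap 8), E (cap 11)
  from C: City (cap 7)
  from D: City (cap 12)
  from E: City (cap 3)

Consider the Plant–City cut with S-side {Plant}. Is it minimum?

Given cut capacity: 2 + 6 = 8.
Augment Plant→A→D→City: bottleneck 2, flow now 2.
Augment Plant→B→C→City: bottleneck 6, flow now 8.
No augmenting path remains; maximum flow = 8.
Cut capacity 8 equals the max flow, so it is a minimum cut.

Yes — it is a minimum cut (capacity 8).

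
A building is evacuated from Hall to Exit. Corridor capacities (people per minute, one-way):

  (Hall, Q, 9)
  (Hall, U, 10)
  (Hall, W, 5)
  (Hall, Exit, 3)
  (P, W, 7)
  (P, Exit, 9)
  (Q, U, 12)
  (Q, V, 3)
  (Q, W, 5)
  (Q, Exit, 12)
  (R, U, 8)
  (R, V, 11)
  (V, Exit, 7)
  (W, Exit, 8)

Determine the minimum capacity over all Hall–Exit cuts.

Augment Hall→Exit: bottleneck 3, flow now 3.
Augment Hall→Q→Exit: bottleneck 9, flow now 12.
Augment Hall→W→Exit: bottleneck 5, flow now 17.
No augmenting path remains; maximum flow = 17.
By max-flow min-cut, the minimum cut capacity equals the max flow.
In the residual graph, reachable from Hall: {Hall, U}.
Min-cut edges: Hall→Q (9), Hall→W (5), Hall→Exit (3); capacity 9 + 5 + 3 = 17.

17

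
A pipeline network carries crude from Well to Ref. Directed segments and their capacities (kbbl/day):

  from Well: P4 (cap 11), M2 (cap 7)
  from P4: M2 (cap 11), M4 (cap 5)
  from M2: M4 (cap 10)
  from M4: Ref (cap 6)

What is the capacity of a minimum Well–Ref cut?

Augment Well→P4→M4→Ref: bottleneck 5, flow now 5.
Augment Well→M2→M4→Ref: bottleneck 1, flow now 6.
No augmenting path remains; maximum flow = 6.
By max-flow min-cut, the minimum cut capacity equals the max flow.
In the residual graph, reachable from Well: {Well, P4, M2, M4}.
Min-cut edges: M4→Ref (6); capacity 6 = 6.

6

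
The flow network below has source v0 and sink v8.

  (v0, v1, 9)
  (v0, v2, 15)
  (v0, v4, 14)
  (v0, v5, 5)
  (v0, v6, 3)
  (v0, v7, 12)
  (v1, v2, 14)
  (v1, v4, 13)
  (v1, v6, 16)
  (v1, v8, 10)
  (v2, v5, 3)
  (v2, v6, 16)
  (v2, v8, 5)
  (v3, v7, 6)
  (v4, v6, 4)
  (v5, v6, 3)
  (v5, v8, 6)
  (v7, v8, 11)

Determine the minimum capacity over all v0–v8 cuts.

31

Augment v0→v1→v8: bottleneck 9, flow now 9.
Augment v0→v2→v8: bottleneck 5, flow now 14.
Augment v0→v5→v8: bottleneck 5, flow now 19.
Augment v0→v7→v8: bottleneck 11, flow now 30.
Augment v0→v2→v5→v8: bottleneck 1, flow now 31.
No augmenting path remains; maximum flow = 31.
By max-flow min-cut, the minimum cut capacity equals the max flow.
In the residual graph, reachable from v0: {v0, v2, v4, v5, v6, v7}.
Min-cut edges: v0→v1 (9), v2→v8 (5), v5→v8 (6), v7→v8 (11); capacity 9 + 5 + 6 + 11 = 31.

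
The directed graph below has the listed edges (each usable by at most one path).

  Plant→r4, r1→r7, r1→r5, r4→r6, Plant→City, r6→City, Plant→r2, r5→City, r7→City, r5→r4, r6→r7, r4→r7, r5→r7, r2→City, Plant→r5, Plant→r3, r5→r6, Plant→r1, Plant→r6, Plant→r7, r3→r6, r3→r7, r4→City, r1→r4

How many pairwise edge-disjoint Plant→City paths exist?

6

Assign every edge capacity 1; by Menger, the answer equals the max flow.
Path Plant→City (+1); total 1.
Path Plant→r2→City (+1); total 2.
Path Plant→r4→City (+1); total 3.
Path Plant→r5→City (+1); total 4.
Path Plant→r6→City (+1); total 5.
Path Plant→r7→City (+1); total 6.
No residual Plant→City path; max flow = 6.
Certifying cut of size 6: {Plant→City, Plant→r2, r4→City, r5→City, r6→City, r7→City}.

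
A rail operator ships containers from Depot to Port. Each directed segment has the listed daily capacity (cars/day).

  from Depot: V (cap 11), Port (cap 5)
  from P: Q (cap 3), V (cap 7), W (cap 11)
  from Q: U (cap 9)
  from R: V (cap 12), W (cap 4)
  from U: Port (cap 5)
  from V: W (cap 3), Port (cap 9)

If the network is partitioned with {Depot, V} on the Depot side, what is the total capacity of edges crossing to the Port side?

17

Edges leaving {Depot, V}: Depot→Port (5), V→W (3), V→Port (9).
Cut capacity = 5 + 3 + 9 = 17.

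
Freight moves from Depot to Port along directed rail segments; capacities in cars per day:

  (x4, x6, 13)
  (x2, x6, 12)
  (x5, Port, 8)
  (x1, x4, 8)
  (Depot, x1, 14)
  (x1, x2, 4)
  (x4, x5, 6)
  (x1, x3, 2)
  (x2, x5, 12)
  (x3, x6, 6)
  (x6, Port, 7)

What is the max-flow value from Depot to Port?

Augment Depot→x1→x2→x5→Port: bottleneck 4, flow now 4.
Augment Depot→x1→x3→x6→Port: bottleneck 2, flow now 6.
Augment Depot→x1→x4→x5→Port: bottleneck 4, flow now 10.
Augment Depot→x1→x4→x6→Port: bottleneck 4, flow now 14.
No augmenting path remains; maximum flow = 14.
In the residual graph, reachable from Depot: {Depot}.
Min-cut edges: Depot→x1 (14); capacity 14 = 14.
This cut is saturated, so no flow can exceed 14.

14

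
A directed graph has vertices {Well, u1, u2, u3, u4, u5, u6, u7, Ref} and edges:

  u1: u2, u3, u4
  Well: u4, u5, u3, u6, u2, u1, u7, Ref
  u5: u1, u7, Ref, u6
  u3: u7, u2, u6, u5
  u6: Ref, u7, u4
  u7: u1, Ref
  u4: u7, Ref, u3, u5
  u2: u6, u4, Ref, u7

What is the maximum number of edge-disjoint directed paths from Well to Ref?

Assign every edge capacity 1; by Menger, the answer equals the max flow.
Path Well→Ref (+1); total 1.
Path Well→u2→Ref (+1); total 2.
Path Well→u4→Ref (+1); total 3.
Path Well→u5→Ref (+1); total 4.
Path Well→u6→Ref (+1); total 5.
Path Well→u7→Ref (+1); total 6.
No residual Well→Ref path; max flow = 6.
Certifying cut of size 6: {Well→Ref, u2→Ref, u4→Ref, u5→Ref, u6→Ref, u7→Ref}.

6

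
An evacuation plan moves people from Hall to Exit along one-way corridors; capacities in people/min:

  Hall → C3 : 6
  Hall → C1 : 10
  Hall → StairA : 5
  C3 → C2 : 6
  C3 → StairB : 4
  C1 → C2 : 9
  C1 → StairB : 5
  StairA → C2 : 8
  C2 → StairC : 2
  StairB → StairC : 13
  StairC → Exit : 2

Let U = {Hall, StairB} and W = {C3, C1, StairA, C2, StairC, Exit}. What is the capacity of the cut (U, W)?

34

Edges leaving {Hall, StairB}: Hall→C3 (6), Hall→C1 (10), Hall→StairA (5), StairB→StairC (13).
Cut capacity = 6 + 10 + 5 + 13 = 34.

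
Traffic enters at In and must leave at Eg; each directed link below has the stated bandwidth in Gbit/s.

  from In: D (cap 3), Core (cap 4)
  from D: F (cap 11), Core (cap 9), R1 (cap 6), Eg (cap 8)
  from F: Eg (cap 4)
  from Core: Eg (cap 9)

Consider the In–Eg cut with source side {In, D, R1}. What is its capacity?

Edges leaving {In, D, R1}: In→Core (4), D→F (11), D→Core (9), D→Eg (8).
Cut capacity = 4 + 11 + 9 + 8 = 32.

32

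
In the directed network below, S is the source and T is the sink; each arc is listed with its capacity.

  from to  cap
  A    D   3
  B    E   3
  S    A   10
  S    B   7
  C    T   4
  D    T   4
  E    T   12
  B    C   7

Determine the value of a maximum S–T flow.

10

Augment S→A→D→T: bottleneck 3, flow now 3.
Augment S→B→C→T: bottleneck 4, flow now 7.
Augment S→B→E→T: bottleneck 3, flow now 10.
No augmenting path remains; maximum flow = 10.
In the residual graph, reachable from S: {S, A}.
Min-cut edges: S→B (7), A→D (3); capacity 7 + 3 = 10.
This cut is saturated, so no flow can exceed 10.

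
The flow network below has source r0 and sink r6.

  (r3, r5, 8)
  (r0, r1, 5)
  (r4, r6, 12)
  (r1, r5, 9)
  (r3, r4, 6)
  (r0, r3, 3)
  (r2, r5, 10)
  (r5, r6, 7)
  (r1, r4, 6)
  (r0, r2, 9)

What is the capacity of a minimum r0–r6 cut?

Augment r0→r1→r4→r6: bottleneck 5, flow now 5.
Augment r0→r2→r5→r6: bottleneck 7, flow now 12.
Augment r0→r3→r4→r6: bottleneck 3, flow now 15.
No augmenting path remains; maximum flow = 15.
By max-flow min-cut, the minimum cut capacity equals the max flow.
In the residual graph, reachable from r0: {r0, r2, r5}.
Min-cut edges: r0→r1 (5), r0→r3 (3), r5→r6 (7); capacity 5 + 3 + 7 = 15.

15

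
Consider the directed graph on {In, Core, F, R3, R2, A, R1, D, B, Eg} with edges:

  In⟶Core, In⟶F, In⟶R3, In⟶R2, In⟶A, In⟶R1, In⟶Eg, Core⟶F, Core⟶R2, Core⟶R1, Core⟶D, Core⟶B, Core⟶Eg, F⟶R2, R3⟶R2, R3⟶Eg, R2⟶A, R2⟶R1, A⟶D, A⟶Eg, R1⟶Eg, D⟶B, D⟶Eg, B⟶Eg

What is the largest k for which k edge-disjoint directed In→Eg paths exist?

6

Assign every edge capacity 1; by Menger, the answer equals the max flow.
Path In→Eg (+1); total 1.
Path In→Core→Eg (+1); total 2.
Path In→R3→Eg (+1); total 3.
Path In→A→Eg (+1); total 4.
Path In→R1→Eg (+1); total 5.
Path In→R2→A→D→Eg (+1); total 6.
No residual In→Eg path; max flow = 6.
Certifying cut of size 6: {In→A, In→Core, In→Eg, In→R3, R1→Eg, R2→A}.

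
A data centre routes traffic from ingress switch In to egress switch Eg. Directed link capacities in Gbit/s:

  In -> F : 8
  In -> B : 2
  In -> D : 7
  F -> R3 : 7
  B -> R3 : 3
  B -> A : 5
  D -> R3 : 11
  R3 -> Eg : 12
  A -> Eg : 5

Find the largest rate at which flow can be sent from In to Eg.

14

Augment In→F→R3→Eg: bottleneck 7, flow now 7.
Augment In→B→R3→Eg: bottleneck 2, flow now 9.
Augment In→D→R3→Eg: bottleneck 3, flow now 12.
Augment In→D→R3→B→A→Eg: bottleneck 2, flow now 14. (uses reverse residual edge)
No augmenting path remains; maximum flow = 14.
In the residual graph, reachable from In: {In, F, D, R3}.
Min-cut edges: In→B (2), R3→Eg (12); capacity 2 + 12 = 14.
This cut is saturated, so no flow can exceed 14.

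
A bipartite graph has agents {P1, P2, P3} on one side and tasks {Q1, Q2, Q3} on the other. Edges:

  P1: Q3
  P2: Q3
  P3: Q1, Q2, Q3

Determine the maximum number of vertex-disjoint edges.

Unit-capacity flow: source→left, listed edges, right→sink; max matching = max flow.
Augmenting path P1→Q3 (+1); matched 1.
Augmenting path P3→Q1 (+1); matched 2.
No augmenting path remains; maximum matching = 2.
König certificate: {P3, Q3} is a vertex cover of size 2 (every listed pair touches it), so no matching can be larger.

2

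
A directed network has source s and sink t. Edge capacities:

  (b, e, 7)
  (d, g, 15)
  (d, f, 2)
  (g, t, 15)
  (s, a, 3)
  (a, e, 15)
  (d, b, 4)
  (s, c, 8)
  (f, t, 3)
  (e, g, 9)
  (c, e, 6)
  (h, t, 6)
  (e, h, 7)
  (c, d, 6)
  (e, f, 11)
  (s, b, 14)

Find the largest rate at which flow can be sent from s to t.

Augment s→a→e→f→t: bottleneck 3, flow now 3.
Augment s→b→e→g→t: bottleneck 7, flow now 10.
Augment s→c→d→g→t: bottleneck 6, flow now 16.
Augment s→c→e→g→t: bottleneck 2, flow now 18.
No augmenting path remains; maximum flow = 18.
In the residual graph, reachable from s: {s, b}.
Min-cut edges: s→a (3), s→c (8), b→e (7); capacity 3 + 8 + 7 = 18.
This cut is saturated, so no flow can exceed 18.

18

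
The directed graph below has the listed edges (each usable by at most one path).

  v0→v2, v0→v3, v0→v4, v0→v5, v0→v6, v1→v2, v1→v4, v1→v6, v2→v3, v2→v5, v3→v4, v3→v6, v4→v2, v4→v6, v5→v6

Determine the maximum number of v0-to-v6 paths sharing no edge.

4

Assign every edge capacity 1; by Menger, the answer equals the max flow.
Path v0→v6 (+1); total 1.
Path v0→v3→v6 (+1); total 2.
Path v0→v4→v6 (+1); total 3.
Path v0→v5→v6 (+1); total 4.
No residual v0→v6 path; max flow = 4.
Certifying cut of size 4: {v0→v6, v3→v6, v4→v6, v5→v6}.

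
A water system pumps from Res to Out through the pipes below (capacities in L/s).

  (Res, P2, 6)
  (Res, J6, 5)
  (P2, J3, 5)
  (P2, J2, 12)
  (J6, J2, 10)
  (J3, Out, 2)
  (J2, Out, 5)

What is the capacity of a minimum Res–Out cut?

Augment Res→P2→J3→Out: bottleneck 2, flow now 2.
Augment Res→P2→J2→Out: bottleneck 4, flow now 6.
Augment Res→J6→J2→Out: bottleneck 1, flow now 7.
No augmenting path remains; maximum flow = 7.
By max-flow min-cut, the minimum cut capacity equals the max flow.
In the residual graph, reachable from Res: {Res, P2, J6, J3, J2}.
Min-cut edges: J3→Out (2), J2→Out (5); capacity 2 + 5 = 7.

7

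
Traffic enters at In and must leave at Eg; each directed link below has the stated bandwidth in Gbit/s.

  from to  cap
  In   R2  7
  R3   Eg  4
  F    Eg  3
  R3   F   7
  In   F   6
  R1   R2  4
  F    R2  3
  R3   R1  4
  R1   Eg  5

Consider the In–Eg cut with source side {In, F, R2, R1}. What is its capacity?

Edges leaving {In, F, R2, R1}: F→Eg (3), R1→Eg (5).
Cut capacity = 3 + 5 = 8.

8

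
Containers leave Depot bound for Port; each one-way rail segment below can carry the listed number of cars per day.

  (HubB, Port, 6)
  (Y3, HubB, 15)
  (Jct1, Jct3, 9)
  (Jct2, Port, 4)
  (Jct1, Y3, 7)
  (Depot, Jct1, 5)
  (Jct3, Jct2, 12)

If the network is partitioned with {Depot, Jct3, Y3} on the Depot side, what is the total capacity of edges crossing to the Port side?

32

Edges leaving {Depot, Jct3, Y3}: Depot→Jct1 (5), Jct3→Jct2 (12), Y3→HubB (15).
Cut capacity = 5 + 12 + 15 = 32.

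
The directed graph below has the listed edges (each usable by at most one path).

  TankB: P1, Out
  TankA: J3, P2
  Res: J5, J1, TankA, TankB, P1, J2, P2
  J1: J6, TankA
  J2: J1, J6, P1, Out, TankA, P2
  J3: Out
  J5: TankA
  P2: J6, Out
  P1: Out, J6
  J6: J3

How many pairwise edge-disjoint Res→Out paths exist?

5

Assign every edge capacity 1; by Menger, the answer equals the max flow.
Path Res→TankB→Out (+1); total 1.
Path Res→J2→Out (+1); total 2.
Path Res→P1→Out (+1); total 3.
Path Res→P2→Out (+1); total 4.
Path Res→TankA→J3→Out (+1); total 5.
No residual Res→Out path; max flow = 5.
Certifying cut of size 5: {J3→Out, P2→Out, Res→J2, Res→P1, Res→TankB}.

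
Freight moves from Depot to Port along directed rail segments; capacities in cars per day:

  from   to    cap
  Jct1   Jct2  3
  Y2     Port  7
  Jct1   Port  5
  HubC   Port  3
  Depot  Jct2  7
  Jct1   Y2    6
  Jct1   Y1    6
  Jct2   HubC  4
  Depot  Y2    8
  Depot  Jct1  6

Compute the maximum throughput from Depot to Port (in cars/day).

Augment Depot→Jct1→Port: bottleneck 5, flow now 5.
Augment Depot→Y2→Port: bottleneck 7, flow now 12.
Augment Depot→Jct2→HubC→Port: bottleneck 3, flow now 15.
No augmenting path remains; maximum flow = 15.
In the residual graph, reachable from Depot: {Depot, HubC, Jct1, Jct2, Y2, Y1}.
Min-cut edges: HubC→Port (3), Jct1→Port (5), Y2→Port (7); capacity 3 + 5 + 7 = 15.
This cut is saturated, so no flow can exceed 15.

15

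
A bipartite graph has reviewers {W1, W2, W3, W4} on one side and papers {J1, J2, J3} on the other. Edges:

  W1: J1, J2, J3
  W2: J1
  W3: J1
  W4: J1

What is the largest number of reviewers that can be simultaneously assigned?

2

Unit-capacity flow: source→left, listed edges, right→sink; max matching = max flow.
Augmenting path W1→J1 (+1); matched 1.
Augmenting path W2→J1→W1→J2 (+1); matched 2.
No augmenting path remains; maximum matching = 2.
König certificate: {W1, J1} is a vertex cover of size 2 (every listed pair touches it), so no matching can be larger.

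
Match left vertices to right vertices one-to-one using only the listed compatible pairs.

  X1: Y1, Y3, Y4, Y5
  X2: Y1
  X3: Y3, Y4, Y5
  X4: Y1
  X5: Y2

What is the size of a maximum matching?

Unit-capacity flow: source→left, listed edges, right→sink; max matching = max flow.
Augmenting path X1→Y1 (+1); matched 1.
Augmenting path X3→Y3 (+1); matched 2.
Augmenting path X5→Y2 (+1); matched 3.
Augmenting path X2→Y1→X1→Y4 (+1); matched 4.
No augmenting path remains; maximum matching = 4.
König certificate: {X1, X3, X5, Y1} is a vertex cover of size 4 (every listed pair touches it), so no matching can be larger.

4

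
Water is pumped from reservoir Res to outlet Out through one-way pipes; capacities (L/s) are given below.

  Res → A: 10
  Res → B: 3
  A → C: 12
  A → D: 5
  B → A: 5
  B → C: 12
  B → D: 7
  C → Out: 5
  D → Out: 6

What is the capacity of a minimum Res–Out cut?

Augment Res→A→C→Out: bottleneck 5, flow now 5.
Augment Res→A→D→Out: bottleneck 5, flow now 10.
Augment Res→B→D→Out: bottleneck 1, flow now 11.
No augmenting path remains; maximum flow = 11.
By max-flow min-cut, the minimum cut capacity equals the max flow.
In the residual graph, reachable from Res: {Res, A, B, C, D}.
Min-cut edges: C→Out (5), D→Out (6); capacity 5 + 6 = 11.

11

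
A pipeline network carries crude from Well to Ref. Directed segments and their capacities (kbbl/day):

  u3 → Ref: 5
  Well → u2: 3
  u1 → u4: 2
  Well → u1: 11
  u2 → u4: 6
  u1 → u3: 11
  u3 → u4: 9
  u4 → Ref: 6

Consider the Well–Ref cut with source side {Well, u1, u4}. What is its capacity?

20

Edges leaving {Well, u1, u4}: Well→u2 (3), u1→u3 (11), u4→Ref (6).
Cut capacity = 3 + 11 + 6 = 20.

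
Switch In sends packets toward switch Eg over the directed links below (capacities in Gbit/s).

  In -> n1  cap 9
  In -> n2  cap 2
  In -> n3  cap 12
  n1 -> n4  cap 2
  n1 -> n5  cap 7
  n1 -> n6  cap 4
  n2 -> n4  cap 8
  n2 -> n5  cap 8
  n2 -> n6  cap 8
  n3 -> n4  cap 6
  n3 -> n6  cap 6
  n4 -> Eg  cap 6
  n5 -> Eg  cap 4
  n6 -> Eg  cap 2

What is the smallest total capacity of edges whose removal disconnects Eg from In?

Augment In→n1→n4→Eg: bottleneck 2, flow now 2.
Augment In→n1→n5→Eg: bottleneck 4, flow now 6.
Augment In→n1→n6→Eg: bottleneck 2, flow now 8.
Augment In→n2→n4→Eg: bottleneck 2, flow now 10.
Augment In→n3→n4→Eg: bottleneck 2, flow now 12.
No augmenting path remains; maximum flow = 12.
By max-flow min-cut, the minimum cut capacity equals the max flow.
In the residual graph, reachable from In: {In, n1, n2, n3, n4, n5, n6}.
Min-cut edges: n4→Eg (6), n5→Eg (4), n6→Eg (2); capacity 6 + 4 + 2 = 12.

12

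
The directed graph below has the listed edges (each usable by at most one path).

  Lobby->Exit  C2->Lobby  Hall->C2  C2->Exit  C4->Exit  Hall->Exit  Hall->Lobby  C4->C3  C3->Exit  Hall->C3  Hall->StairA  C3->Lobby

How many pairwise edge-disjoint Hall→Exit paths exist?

Assign every edge capacity 1; by Menger, the answer equals the max flow.
Path Hall→Exit (+1); total 1.
Path Hall→C2→Exit (+1); total 2.
Path Hall→C3→Exit (+1); total 3.
Path Hall→Lobby→Exit (+1); total 4.
No residual Hall→Exit path; max flow = 4.
Certifying cut of size 4: {Hall→C2, Hall→C3, Hall→Exit, Hall→Lobby}.

4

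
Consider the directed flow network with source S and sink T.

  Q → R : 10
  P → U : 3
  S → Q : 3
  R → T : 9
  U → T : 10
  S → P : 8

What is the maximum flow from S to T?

Augment S→P→U→T: bottleneck 3, flow now 3.
Augment S→Q→R→T: bottleneck 3, flow now 6.
No augmenting path remains; maximum flow = 6.
In the residual graph, reachable from S: {S, P}.
Min-cut edges: S→Q (3), P→U (3); capacity 3 + 3 = 6.
This cut is saturated, so no flow can exceed 6.

6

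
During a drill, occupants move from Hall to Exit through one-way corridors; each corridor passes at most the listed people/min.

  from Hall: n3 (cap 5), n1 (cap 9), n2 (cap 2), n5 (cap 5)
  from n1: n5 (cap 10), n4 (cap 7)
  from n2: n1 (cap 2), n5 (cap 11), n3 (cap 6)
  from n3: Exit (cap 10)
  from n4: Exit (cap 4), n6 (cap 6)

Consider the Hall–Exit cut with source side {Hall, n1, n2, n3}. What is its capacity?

43

Edges leaving {Hall, n1, n2, n3}: Hall→n5 (5), n1→n4 (7), n1→n5 (10), n2→n5 (11), n3→Exit (10).
Cut capacity = 5 + 7 + 10 + 11 + 10 = 43.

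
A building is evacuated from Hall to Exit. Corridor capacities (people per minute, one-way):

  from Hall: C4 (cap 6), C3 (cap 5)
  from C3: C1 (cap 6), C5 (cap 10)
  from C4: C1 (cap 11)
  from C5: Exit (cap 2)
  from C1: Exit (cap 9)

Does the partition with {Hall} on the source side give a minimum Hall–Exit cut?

Given cut capacity: 5 + 6 = 11.
Augment Hall→C3→C5→Exit: bottleneck 2, flow now 2.
Augment Hall→C3→C1→Exit: bottleneck 3, flow now 5.
Augment Hall→C4→C1→Exit: bottleneck 6, flow now 11.
No augmenting path remains; maximum flow = 11.
Cut capacity 11 equals the max flow, so it is a minimum cut.

Yes — it is a minimum cut (capacity 11).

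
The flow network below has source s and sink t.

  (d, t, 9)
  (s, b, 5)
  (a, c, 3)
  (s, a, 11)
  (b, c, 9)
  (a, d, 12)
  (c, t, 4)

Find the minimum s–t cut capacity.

13

Augment s→a→c→t: bottleneck 3, flow now 3.
Augment s→a→d→t: bottleneck 8, flow now 11.
Augment s→b→c→t: bottleneck 1, flow now 12.
Augment s→b→c→a→d→t: bottleneck 1, flow now 13. (uses reverse residual edge)
No augmenting path remains; maximum flow = 13.
By max-flow min-cut, the minimum cut capacity equals the max flow.
In the residual graph, reachable from s: {s, a, b, c, d}.
Min-cut edges: c→t (4), d→t (9); capacity 4 + 9 = 13.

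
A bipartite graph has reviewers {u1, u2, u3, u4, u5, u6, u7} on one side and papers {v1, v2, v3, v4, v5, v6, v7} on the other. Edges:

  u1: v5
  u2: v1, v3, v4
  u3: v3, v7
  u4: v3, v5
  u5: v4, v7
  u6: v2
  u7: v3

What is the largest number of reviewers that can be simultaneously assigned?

6

Unit-capacity flow: source→left, listed edges, right→sink; max matching = max flow.
Augmenting path u1→v5 (+1); matched 1.
Augmenting path u2→v1 (+1); matched 2.
Augmenting path u3→v3 (+1); matched 3.
Augmenting path u5→v4 (+1); matched 4.
Augmenting path u6→v2 (+1); matched 5.
Augmenting path u4→v3→u3→v7 (+1); matched 6.
No augmenting path remains; maximum matching = 6.
König certificate: {u2, u3, u5, u6, v3, v5} is a vertex cover of size 6 (every listed pair touches it), so no matching can be larger.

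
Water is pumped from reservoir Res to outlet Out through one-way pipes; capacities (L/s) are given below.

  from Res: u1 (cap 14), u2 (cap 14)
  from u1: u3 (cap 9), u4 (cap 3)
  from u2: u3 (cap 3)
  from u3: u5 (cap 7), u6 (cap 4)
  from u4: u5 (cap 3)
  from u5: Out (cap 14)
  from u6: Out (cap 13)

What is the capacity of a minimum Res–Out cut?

Augment Res→u1→u3→u5→Out: bottleneck 7, flow now 7.
Augment Res→u1→u3→u6→Out: bottleneck 2, flow now 9.
Augment Res→u1→u4→u5→Out: bottleneck 3, flow now 12.
Augment Res→u2→u3→u6→Out: bottleneck 2, flow now 14.
No augmenting path remains; maximum flow = 14.
By max-flow min-cut, the minimum cut capacity equals the max flow.
In the residual graph, reachable from Res: {Res, u1, u2, u3}.
Min-cut edges: u1→u4 (3), u3→u5 (7), u3→u6 (4); capacity 3 + 7 + 4 = 14.

14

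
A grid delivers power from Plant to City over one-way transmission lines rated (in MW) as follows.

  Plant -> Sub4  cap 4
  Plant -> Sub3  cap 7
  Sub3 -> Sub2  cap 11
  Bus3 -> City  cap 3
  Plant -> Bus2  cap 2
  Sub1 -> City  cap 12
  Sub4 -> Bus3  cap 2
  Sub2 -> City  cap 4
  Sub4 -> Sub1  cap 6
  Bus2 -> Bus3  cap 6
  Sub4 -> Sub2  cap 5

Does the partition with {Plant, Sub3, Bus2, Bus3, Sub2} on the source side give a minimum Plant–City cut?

No — its capacity is 11, but the minimum cut has capacity 10.

Given cut capacity: 4 + 3 + 4 = 11.
Augment Plant→Sub4→Bus3→City: bottleneck 2, flow now 2.
Augment Plant→Sub4→Sub2→City: bottleneck 2, flow now 4.
Augment Plant→Sub3→Sub2→City: bottleneck 2, flow now 6.
Augment Plant→Bus2→Bus3→City: bottleneck 1, flow now 7.
Augment Plant→Sub3→Sub2→Sub4→Sub1→City: bottleneck 2, flow now 9. (uses reverse residual edge)
Augment Plant→Bus2→Bus3→Sub4→Sub1→City: bottleneck 1, flow now 10. (uses reverse residual edge)
No augmenting path remains; maximum flow = 10.
In the residual graph, reachable from Plant: {Plant, Sub3, Sub2}.
Min-cut edges: Plant→Sub4 (4), Plant→Bus2 (2), Sub2→City (4); capacity 4 + 2 + 4 = 10.
Cut capacity 11 exceeds the max flow 10, so it is not minimum.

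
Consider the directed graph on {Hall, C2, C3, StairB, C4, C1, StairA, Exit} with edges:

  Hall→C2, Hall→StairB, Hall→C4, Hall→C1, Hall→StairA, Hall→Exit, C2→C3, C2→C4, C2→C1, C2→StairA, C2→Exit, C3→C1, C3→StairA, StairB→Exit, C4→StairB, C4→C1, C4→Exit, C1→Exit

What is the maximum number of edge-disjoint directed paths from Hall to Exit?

Assign every edge capacity 1; by Menger, the answer equals the max flow.
Path Hall→Exit (+1); total 1.
Path Hall→C2→Exit (+1); total 2.
Path Hall→StairB→Exit (+1); total 3.
Path Hall→C4→Exit (+1); total 4.
Path Hall→C1→Exit (+1); total 5.
No residual Hall→Exit path; max flow = 5.
Certifying cut of size 5: {Hall→C1, Hall→C2, Hall→C4, Hall→Exit, Hall→StairB}.

5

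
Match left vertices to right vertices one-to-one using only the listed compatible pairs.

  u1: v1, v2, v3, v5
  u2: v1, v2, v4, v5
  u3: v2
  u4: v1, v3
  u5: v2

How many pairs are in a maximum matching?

4

Unit-capacity flow: source→left, listed edges, right→sink; max matching = max flow.
Augmenting path u1→v1 (+1); matched 1.
Augmenting path u2→v2 (+1); matched 2.
Augmenting path u4→v3 (+1); matched 3.
Augmenting path u3→v2→u2→v4 (+1); matched 4.
No augmenting path remains; maximum matching = 4.
König certificate: {u1, u2, u4, v2} is a vertex cover of size 4 (every listed pair touches it), so no matching can be larger.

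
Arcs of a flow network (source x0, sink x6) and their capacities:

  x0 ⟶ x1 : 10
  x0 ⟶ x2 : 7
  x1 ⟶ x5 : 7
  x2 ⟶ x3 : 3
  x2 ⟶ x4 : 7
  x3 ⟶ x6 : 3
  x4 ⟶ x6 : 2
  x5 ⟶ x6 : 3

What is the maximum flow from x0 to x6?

Augment x0→x1→x5→x6: bottleneck 3, flow now 3.
Augment x0→x2→x3→x6: bottleneck 3, flow now 6.
Augment x0→x2→x4→x6: bottleneck 2, flow now 8.
No augmenting path remains; maximum flow = 8.
In the residual graph, reachable from x0: {x0, x1, x2, x4, x5}.
Min-cut edges: x2→x3 (3), x4→x6 (2), x5→x6 (3); capacity 3 + 2 + 3 = 8.
This cut is saturated, so no flow can exceed 8.

8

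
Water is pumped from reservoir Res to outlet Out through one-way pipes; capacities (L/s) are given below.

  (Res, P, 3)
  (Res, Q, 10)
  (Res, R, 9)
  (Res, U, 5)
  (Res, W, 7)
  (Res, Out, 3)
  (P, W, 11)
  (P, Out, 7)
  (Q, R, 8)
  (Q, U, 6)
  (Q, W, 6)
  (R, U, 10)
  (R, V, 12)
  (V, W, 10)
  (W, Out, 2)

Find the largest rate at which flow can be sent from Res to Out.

8

Augment Res→Out: bottleneck 3, flow now 3.
Augment Res→P→Out: bottleneck 3, flow now 6.
Augment Res→W→Out: bottleneck 2, flow now 8.
No augmenting path remains; maximum flow = 8.
In the residual graph, reachable from Res: {Res, Q, R, U, V, W}.
Min-cut edges: Res→P (3), Res→Out (3), W→Out (2); capacity 3 + 3 + 2 = 8.
This cut is saturated, so no flow can exceed 8.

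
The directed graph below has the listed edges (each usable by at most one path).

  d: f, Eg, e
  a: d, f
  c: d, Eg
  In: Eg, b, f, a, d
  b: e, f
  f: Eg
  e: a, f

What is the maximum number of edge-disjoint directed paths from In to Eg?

3

Assign every edge capacity 1; by Menger, the answer equals the max flow.
Path In→Eg (+1); total 1.
Path In→d→Eg (+1); total 2.
Path In→f→Eg (+1); total 3.
No residual In→Eg path; max flow = 3.
Certifying cut of size 3: {In→Eg, d→Eg, f→Eg}.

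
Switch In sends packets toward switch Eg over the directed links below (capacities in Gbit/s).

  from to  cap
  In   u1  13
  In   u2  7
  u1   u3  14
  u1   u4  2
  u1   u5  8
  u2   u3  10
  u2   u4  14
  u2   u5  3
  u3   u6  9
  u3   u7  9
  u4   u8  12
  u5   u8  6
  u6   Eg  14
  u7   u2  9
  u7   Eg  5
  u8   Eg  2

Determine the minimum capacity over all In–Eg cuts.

Augment In→u1→u3→u6→Eg: bottleneck 9, flow now 9.
Augment In→u1→u3→u7→Eg: bottleneck 4, flow now 13.
Augment In→u2→u3→u7→Eg: bottleneck 1, flow now 14.
Augment In→u2→u4→u8→Eg: bottleneck 2, flow now 16.
No augmenting path remains; maximum flow = 16.
By max-flow min-cut, the minimum cut capacity equals the max flow.
In the residual graph, reachable from In: {In, u1, u2, u3, u4, u5, u7, u8}.
Min-cut edges: u3→u6 (9), u7→Eg (5), u8→Eg (2); capacity 9 + 5 + 2 = 16.

16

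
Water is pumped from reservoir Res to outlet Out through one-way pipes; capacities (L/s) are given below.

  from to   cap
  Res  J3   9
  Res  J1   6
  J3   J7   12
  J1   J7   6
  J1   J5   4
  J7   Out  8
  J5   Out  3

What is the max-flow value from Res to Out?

Augment Res→J3→J7→Out: bottleneck 8, flow now 8.
Augment Res→J1→J5→Out: bottleneck 3, flow now 11.
No augmenting path remains; maximum flow = 11.
In the residual graph, reachable from Res: {Res, J3, J1, J7, J5}.
Min-cut edges: J7→Out (8), J5→Out (3); capacity 8 + 3 = 11.
This cut is saturated, so no flow can exceed 11.

11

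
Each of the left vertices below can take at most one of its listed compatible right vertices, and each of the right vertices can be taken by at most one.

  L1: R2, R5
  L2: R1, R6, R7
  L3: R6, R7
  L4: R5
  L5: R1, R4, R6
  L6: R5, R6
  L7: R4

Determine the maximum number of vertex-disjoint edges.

6

Unit-capacity flow: source→left, listed edges, right→sink; max matching = max flow.
Augmenting path L1→R2 (+1); matched 1.
Augmenting path L2→R1 (+1); matched 2.
Augmenting path L3→R6 (+1); matched 3.
Augmenting path L4→R5 (+1); matched 4.
Augmenting path L5→R4 (+1); matched 5.
Augmenting path L6→R6→L3→R7 (+1); matched 6.
No augmenting path remains; maximum matching = 6.
König certificate: {L1, R1, R4, R5, R6, R7} is a vertex cover of size 6 (every listed pair touches it), so no matching can be larger.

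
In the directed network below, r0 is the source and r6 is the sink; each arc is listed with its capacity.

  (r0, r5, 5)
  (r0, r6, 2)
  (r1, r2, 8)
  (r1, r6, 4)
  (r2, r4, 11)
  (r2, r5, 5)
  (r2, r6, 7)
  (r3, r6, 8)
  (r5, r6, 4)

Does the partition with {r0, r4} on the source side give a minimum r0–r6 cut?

Given cut capacity: 5 + 2 = 7.
Augment r0→r6: bottleneck 2, flow now 2.
Augment r0→r5→r6: bottleneck 4, flow now 6.
No augmenting path remains; maximum flow = 6.
In the residual graph, reachable from r0: {r0, r5}.
Min-cut edges: r0→r6 (2), r5→r6 (4); capacity 2 + 4 = 6.
Cut capacity 7 exceeds the max flow 6, so it is not minimum.

No — its capacity is 7, but the minimum cut has capacity 6.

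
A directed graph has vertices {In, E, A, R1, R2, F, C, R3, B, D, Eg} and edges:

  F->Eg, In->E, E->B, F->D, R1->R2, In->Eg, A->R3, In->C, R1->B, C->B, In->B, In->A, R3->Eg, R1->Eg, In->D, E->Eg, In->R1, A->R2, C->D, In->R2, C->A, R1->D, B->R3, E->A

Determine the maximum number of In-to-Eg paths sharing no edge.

Assign every edge capacity 1; by Menger, the answer equals the max flow.
Path In→Eg (+1); total 1.
Path In→E→Eg (+1); total 2.
Path In→R1→Eg (+1); total 3.
Path In→A→R3→Eg (+1); total 4.
No residual In→Eg path; max flow = 4.
Certifying cut of size 4: {In→E, In→Eg, In→R1, R3→Eg}.

4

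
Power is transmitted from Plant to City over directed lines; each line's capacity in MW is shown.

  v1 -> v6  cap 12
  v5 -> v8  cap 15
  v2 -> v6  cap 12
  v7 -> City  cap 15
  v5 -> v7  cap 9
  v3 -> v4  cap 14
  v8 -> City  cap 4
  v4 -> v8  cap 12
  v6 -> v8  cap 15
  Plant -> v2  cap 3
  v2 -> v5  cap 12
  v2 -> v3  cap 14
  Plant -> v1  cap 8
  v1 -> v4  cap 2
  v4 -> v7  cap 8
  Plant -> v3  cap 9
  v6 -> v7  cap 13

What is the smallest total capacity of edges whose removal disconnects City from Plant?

Augment Plant→v1→v4→v7→City: bottleneck 2, flow now 2.
Augment Plant→v1→v6→v7→City: bottleneck 6, flow now 8.
Augment Plant→v2→v5→v7→City: bottleneck 3, flow now 11.
Augment Plant→v3→v4→v7→City: bottleneck 4, flow now 15.
Augment Plant→v3→v4→v8→City: bottleneck 4, flow now 19.
No augmenting path remains; maximum flow = 19.
By max-flow min-cut, the minimum cut capacity equals the max flow.
In the residual graph, reachable from Plant: {Plant, v1, v2, v3, v4, v5, v6, v7, v8}.
Min-cut edges: v7→City (15), v8→City (4); capacity 15 + 4 = 19.

19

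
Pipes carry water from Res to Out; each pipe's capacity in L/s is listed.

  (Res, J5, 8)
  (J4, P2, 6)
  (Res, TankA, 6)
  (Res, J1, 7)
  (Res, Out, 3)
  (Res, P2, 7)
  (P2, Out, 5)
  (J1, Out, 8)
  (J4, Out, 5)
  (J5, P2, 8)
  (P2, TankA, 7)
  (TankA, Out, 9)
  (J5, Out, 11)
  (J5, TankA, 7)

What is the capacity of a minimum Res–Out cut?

31

Augment Res→Out: bottleneck 3, flow now 3.
Augment Res→J1→Out: bottleneck 7, flow now 10.
Augment Res→J5→Out: bottleneck 8, flow now 18.
Augment Res→P2→Out: bottleneck 5, flow now 23.
Augment Res→TankA→Out: bottleneck 6, flow now 29.
Augment Res→P2→TankA→Out: bottleneck 2, flow now 31.
No augmenting path remains; maximum flow = 31.
By max-flow min-cut, the minimum cut capacity equals the max flow.
In the residual graph, reachable from Res: {Res}.
Min-cut edges: Res→J1 (7), Res→J5 (8), Res→P2 (7), Res→TankA (6), Res→Out (3); capacity 7 + 8 + 7 + 6 + 3 = 31.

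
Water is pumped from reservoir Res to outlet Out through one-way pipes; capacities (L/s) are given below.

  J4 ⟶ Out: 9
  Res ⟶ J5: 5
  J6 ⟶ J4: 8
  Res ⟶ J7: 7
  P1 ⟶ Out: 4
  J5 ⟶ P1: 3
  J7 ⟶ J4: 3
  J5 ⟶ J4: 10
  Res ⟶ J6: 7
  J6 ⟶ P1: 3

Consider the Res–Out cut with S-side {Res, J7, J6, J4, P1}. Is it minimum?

Given cut capacity: 5 + 9 + 4 = 18.
Augment Res→J7→J4→Out: bottleneck 3, flow now 3.
Augment Res→J5→J4→Out: bottleneck 5, flow now 8.
Augment Res→J6→J4→Out: bottleneck 1, flow now 9.
Augment Res→J6→P1→Out: bottleneck 3, flow now 12.
Augment Res→J6→J4→J5→P1→Out: bottleneck 1, flow now 13. (uses reverse residual edge)
No augmenting path remains; maximum flow = 13.
In the residual graph, reachable from Res: {Res, J7, J5, J6, J4, P1}.
Min-cut edges: J4→Out (9), P1→Out (4); capacity 9 + 4 = 13.
Cut capacity 18 exceeds the max flow 13, so it is not minimum.

No — its capacity is 18, but the minimum cut has capacity 13.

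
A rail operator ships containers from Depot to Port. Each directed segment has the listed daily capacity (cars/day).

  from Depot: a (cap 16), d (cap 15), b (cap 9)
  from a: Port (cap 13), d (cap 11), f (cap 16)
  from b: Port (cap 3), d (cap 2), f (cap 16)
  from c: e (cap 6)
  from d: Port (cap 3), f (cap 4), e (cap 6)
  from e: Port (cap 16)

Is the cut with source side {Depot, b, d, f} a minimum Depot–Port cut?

Given cut capacity: 16 + 3 + 6 + 3 = 28.
Augment Depot→a→Port: bottleneck 13, flow now 13.
Augment Depot→b→Port: bottleneck 3, flow now 16.
Augment Depot→d→Port: bottleneck 3, flow now 19.
Augment Depot→d→e→Port: bottleneck 6, flow now 25.
No augmenting path remains; maximum flow = 25.
In the residual graph, reachable from Depot: {Depot, a, b, d, f}.
Min-cut edges: a→Port (13), b→Port (3), d→e (6), d→Port (3); capacity 13 + 3 + 6 + 3 = 25.
Cut capacity 28 exceeds the max flow 25, so it is not minimum.

No — its capacity is 28, but the minimum cut has capacity 25.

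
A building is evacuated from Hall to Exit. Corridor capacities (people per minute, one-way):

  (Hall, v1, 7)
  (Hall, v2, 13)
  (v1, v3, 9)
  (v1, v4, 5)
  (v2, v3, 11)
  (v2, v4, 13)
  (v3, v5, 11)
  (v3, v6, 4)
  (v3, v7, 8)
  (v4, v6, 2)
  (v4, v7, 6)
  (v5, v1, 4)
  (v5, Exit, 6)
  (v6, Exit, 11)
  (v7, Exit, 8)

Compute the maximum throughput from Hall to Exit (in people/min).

20

Augment Hall→v1→v3→v5→Exit: bottleneck 6, flow now 6.
Augment Hall→v1→v3→v6→Exit: bottleneck 1, flow now 7.
Augment Hall→v2→v3→v6→Exit: bottleneck 3, flow now 10.
Augment Hall→v2→v3→v7→Exit: bottleneck 8, flow now 18.
Augment Hall→v2→v4→v6→Exit: bottleneck 2, flow now 20.
No augmenting path remains; maximum flow = 20.
In the residual graph, reachable from Hall: {Hall}.
Min-cut edges: Hall→v1 (7), Hall→v2 (13); capacity 7 + 13 = 20.
This cut is saturated, so no flow can exceed 20.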